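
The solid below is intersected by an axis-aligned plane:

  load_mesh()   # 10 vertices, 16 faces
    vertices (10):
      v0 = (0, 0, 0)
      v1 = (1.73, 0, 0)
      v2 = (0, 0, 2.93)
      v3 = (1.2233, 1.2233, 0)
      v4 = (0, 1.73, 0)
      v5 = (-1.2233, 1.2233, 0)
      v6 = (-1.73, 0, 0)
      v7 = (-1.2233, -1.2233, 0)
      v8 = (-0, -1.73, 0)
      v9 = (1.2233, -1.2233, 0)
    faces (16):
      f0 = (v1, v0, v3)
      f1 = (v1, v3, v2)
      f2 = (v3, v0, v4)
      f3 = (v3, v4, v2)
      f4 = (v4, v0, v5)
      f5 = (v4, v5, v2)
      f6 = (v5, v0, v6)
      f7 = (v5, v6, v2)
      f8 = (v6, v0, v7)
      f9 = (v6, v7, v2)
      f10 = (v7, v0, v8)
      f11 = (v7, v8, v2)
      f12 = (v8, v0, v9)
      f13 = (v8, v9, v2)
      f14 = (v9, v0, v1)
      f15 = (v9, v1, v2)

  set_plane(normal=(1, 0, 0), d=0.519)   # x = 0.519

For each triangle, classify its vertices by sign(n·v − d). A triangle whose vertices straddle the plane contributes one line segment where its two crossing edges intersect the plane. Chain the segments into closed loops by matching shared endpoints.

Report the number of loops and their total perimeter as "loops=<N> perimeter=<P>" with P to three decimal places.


loops=1 perimeter=8.216

Straddling triangles (8 of 16):
  (v1,v0,v3) [+-+] → (0.519, 0, 0)–(0.519, 0.519, 0)  len=0.5190
  (v1,v3,v2) [++-] → (0.519, 0.519, 1.68691)–(0.519, 0, 2.051)  len=0.6340
  (v3,v0,v4) [+--] → (0.519, 0.519, 0)–(0.519, 1.51503, 0)  len=0.9960
  (v3,v4,v2) [+--] → (0.519, 1.51503, 0)–(0.519, 0.519, 1.68691)  len=1.9590
  (v8,v0,v9) [--+] → (0.519, -0.519, 0)–(0.519, -1.51503, 0)  len=0.9960
  (v8,v9,v2) [-+-] → (0.519, -1.51503, 0)–(0.519, -0.519, 1.68691)  len=1.9590
  (v9,v0,v1) [+-+] → (0.519, -0.519, 0)–(0.519, 0, 0)  len=0.5190
  (v9,v1,v2) [++-] → (0.519, 0, 2.051)–(0.519, -0.519, 1.68691)  len=0.6340

Chained into 1 loop(s):
  loop 1: 8 segments, perimeter = 8.2160
Total perimeter = 8.216


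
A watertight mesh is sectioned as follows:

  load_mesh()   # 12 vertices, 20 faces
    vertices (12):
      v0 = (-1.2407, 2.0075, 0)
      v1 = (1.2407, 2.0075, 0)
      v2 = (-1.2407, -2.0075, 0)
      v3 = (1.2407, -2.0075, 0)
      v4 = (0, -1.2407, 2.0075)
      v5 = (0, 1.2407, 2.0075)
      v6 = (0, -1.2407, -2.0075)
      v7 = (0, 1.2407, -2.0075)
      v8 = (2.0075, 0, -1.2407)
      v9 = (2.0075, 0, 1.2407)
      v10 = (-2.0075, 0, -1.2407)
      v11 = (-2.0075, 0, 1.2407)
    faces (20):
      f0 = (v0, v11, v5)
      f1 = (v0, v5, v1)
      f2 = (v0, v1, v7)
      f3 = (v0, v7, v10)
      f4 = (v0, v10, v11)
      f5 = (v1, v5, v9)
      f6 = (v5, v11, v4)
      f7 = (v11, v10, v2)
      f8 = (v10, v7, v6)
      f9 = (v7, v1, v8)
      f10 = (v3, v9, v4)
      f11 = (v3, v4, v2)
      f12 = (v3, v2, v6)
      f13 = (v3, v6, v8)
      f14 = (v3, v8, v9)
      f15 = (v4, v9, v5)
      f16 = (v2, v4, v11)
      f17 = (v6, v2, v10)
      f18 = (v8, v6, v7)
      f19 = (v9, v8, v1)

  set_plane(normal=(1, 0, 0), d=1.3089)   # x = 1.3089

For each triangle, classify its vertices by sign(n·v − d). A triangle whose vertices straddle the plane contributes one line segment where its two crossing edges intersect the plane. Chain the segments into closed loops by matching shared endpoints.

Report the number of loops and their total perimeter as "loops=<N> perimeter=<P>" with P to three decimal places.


Straddling triangles (8 of 20):
  (v1,v5,v9) [--+] → (1.3089, 0.431757, 1.50754)–(1.3089, 1.82895, 0.110349)  len=1.9759
  (v7,v1,v8) [--+] → (1.3089, 1.82895, -0.110349)–(1.3089, 0.431757, -1.50754)  len=1.9759
  (v3,v9,v4) [-+-] → (1.3089, -1.82895, 0.110349)–(1.3089, -0.431757, 1.50754)  len=1.9759
  (v3,v6,v8) [--+] → (1.3089, -0.431757, -1.50754)–(1.3089, -1.82895, -0.110349)  len=1.9759
  (v3,v8,v9) [-++] → (1.3089, -1.82895, -0.110349)–(1.3089, -1.82895, 0.110349)  len=0.2207
  (v4,v9,v5) [-+-] → (1.3089, -0.431757, 1.50754)–(1.3089, 0.431757, 1.50754)  len=0.8635
  (v8,v6,v7) [+--] → (1.3089, -0.431757, -1.50754)–(1.3089, 0.431757, -1.50754)  len=0.8635
  (v9,v8,v1) [++-] → (1.3089, 1.82895, -0.110349)–(1.3089, 1.82895, 0.110349)  len=0.2207

Chained into 1 loop(s):
  loop 1: 8 segments, perimeter = 10.0721
Total perimeter = 10.072

loops=1 perimeter=10.072


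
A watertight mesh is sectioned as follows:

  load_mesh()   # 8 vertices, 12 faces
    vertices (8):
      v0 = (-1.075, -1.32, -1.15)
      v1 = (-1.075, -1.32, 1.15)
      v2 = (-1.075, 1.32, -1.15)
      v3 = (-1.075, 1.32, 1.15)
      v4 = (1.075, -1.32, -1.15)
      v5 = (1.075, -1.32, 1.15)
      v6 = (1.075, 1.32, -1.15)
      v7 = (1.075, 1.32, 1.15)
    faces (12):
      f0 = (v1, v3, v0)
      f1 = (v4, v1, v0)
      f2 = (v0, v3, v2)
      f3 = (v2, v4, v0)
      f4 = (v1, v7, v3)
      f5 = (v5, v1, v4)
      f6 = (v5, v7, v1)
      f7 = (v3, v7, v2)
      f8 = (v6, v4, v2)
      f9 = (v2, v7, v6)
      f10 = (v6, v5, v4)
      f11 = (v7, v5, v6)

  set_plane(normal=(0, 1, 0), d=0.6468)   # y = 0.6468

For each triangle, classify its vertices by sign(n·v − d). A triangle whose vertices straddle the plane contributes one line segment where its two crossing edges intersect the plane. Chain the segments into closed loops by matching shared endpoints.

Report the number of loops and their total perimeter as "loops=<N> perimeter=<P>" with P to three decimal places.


loops=1 perimeter=8.900

Straddling triangles (8 of 12):
  (v1,v3,v0) [-+-] → (-1.075, 0.6468, 1.15)–(-1.075, 0.6468, 0.5635)  len=0.5865
  (v0,v3,v2) [-++] → (-1.075, 0.6468, 0.5635)–(-1.075, 0.6468, -1.15)  len=1.7135
  (v2,v4,v0) [+--] → (-0.52675, 0.6468, -1.15)–(-1.075, 0.6468, -1.15)  len=0.5483
  (v1,v7,v3) [-++] → (0.52675, 0.6468, 1.15)–(-1.075, 0.6468, 1.15)  len=1.6018
  (v5,v7,v1) [-+-] → (1.075, 0.6468, 1.15)–(0.52675, 0.6468, 1.15)  len=0.5483
  (v6,v4,v2) [+-+] → (1.075, 0.6468, -1.15)–(-0.52675, 0.6468, -1.15)  len=1.6018
  (v6,v5,v4) [+--] → (1.075, 0.6468, -0.5635)–(1.075, 0.6468, -1.15)  len=0.5865
  (v7,v5,v6) [+-+] → (1.075, 0.6468, 1.15)–(1.075, 0.6468, -0.5635)  len=1.7135

Chained into 1 loop(s):
  loop 1: 8 segments, perimeter = 8.9000
Total perimeter = 8.900


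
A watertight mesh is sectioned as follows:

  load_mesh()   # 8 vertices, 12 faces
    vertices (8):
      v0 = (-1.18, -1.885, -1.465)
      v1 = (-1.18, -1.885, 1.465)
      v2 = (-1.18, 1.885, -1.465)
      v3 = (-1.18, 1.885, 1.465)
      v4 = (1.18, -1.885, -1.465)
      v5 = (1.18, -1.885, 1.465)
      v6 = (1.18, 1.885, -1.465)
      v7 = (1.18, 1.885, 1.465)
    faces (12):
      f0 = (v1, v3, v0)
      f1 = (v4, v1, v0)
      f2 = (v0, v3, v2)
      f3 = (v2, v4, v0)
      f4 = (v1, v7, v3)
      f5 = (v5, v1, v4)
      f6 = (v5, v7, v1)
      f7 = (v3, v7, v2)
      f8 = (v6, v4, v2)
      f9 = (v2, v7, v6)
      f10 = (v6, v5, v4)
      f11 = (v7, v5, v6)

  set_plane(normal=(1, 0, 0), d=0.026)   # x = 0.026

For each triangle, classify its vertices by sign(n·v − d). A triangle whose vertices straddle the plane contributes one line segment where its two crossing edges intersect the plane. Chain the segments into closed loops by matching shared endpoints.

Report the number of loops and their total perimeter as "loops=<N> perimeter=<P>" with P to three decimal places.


loops=1 perimeter=13.400

Straddling triangles (8 of 12):
  (v4,v1,v0) [+--] → (0.026, -1.885, -0.0322797)–(0.026, -1.885, -1.465)  len=1.4327
  (v2,v4,v0) [-+-] → (0.026, -0.0415339, -1.465)–(0.026, -1.885, -1.465)  len=1.8435
  (v1,v7,v3) [-+-] → (0.026, 0.0415339, 1.465)–(0.026, 1.885, 1.465)  len=1.8435
  (v5,v1,v4) [+-+] → (0.026, -1.885, 1.465)–(0.026, -1.885, -0.0322797)  len=1.4973
  (v5,v7,v1) [++-] → (0.026, 0.0415339, 1.465)–(0.026, -1.885, 1.465)  len=1.9265
  (v3,v7,v2) [-+-] → (0.026, 1.885, 1.465)–(0.026, 1.885, 0.0322797)  len=1.4327
  (v6,v4,v2) [++-] → (0.026, -0.0415339, -1.465)–(0.026, 1.885, -1.465)  len=1.9265
  (v2,v7,v6) [-++] → (0.026, 1.885, 0.0322797)–(0.026, 1.885, -1.465)  len=1.4973

Chained into 1 loop(s):
  loop 1: 8 segments, perimeter = 13.4000
Total perimeter = 13.400


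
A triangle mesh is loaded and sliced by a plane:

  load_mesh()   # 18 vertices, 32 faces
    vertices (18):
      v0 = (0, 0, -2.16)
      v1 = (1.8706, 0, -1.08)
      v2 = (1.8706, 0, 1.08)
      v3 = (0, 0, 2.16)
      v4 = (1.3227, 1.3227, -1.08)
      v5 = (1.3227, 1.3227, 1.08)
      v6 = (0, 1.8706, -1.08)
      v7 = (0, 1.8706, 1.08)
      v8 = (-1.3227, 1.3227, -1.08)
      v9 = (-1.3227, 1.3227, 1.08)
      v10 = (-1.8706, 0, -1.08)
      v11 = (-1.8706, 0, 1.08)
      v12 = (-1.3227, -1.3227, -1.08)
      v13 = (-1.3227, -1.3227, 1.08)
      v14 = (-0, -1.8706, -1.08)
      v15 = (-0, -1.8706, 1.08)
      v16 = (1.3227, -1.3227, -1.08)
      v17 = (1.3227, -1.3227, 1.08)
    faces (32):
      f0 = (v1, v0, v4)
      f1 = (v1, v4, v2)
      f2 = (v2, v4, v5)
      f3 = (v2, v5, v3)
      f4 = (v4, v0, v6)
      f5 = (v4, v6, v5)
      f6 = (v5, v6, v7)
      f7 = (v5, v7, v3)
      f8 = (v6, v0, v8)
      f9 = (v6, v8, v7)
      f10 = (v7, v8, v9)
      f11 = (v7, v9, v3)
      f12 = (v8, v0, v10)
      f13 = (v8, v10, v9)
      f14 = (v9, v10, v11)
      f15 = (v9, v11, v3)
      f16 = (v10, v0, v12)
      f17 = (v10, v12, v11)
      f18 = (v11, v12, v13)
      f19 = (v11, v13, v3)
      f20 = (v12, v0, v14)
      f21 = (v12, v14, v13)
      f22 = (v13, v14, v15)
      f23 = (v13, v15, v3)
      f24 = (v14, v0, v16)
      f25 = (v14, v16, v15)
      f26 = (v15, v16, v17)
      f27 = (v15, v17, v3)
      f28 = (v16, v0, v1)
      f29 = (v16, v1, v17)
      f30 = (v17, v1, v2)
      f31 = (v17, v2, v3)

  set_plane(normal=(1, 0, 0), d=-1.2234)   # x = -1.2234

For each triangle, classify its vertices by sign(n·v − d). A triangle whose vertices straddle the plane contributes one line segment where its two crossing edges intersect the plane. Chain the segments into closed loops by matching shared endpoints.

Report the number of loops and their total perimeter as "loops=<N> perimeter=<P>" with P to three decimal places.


loops=1 perimeter=10.000

Straddling triangles (12 of 32):
  (v6,v0,v8) [++-] → (-1.2234, 1.2234, -1.16108)–(-1.2234, 1.36383, -1.08)  len=0.1622
  (v6,v8,v7) [+-+] → (-1.2234, 1.36383, -1.08)–(-1.2234, 1.36383, -0.917841)  len=0.1622
  (v7,v8,v9) [+--] → (-1.2234, 1.36383, -0.917841)–(-1.2234, 1.36383, 1.08)  len=1.9978
  (v7,v9,v3) [+-+] → (-1.2234, 1.36383, 1.08)–(-1.2234, 1.2234, 1.16108)  len=0.1622
  (v8,v0,v10) [-+-] → (-1.2234, 1.2234, -1.16108)–(-1.2234, 0, -1.45366)  len=1.2579
  (v9,v11,v3) [--+] → (-1.2234, 0, 1.45366)–(-1.2234, 1.2234, 1.16108)  len=1.2579
  (v10,v0,v12) [-+-] → (-1.2234, 0, -1.45366)–(-1.2234, -1.2234, -1.16108)  len=1.2579
  (v11,v13,v3) [--+] → (-1.2234, -1.2234, 1.16108)–(-1.2234, 0, 1.45366)  len=1.2579
  (v12,v0,v14) [-++] → (-1.2234, -1.2234, -1.16108)–(-1.2234, -1.36383, -1.08)  len=0.1622
  (v12,v14,v13) [-+-] → (-1.2234, -1.36383, -1.08)–(-1.2234, -1.36383, 0.917841)  len=1.9978
  (v13,v14,v15) [-++] → (-1.2234, -1.36383, 0.917841)–(-1.2234, -1.36383, 1.08)  len=0.1622
  (v13,v15,v3) [-++] → (-1.2234, -1.36383, 1.08)–(-1.2234, -1.2234, 1.16108)  len=0.1622

Chained into 1 loop(s):
  loop 1: 12 segments, perimeter = 10.0002
Total perimeter = 10.000


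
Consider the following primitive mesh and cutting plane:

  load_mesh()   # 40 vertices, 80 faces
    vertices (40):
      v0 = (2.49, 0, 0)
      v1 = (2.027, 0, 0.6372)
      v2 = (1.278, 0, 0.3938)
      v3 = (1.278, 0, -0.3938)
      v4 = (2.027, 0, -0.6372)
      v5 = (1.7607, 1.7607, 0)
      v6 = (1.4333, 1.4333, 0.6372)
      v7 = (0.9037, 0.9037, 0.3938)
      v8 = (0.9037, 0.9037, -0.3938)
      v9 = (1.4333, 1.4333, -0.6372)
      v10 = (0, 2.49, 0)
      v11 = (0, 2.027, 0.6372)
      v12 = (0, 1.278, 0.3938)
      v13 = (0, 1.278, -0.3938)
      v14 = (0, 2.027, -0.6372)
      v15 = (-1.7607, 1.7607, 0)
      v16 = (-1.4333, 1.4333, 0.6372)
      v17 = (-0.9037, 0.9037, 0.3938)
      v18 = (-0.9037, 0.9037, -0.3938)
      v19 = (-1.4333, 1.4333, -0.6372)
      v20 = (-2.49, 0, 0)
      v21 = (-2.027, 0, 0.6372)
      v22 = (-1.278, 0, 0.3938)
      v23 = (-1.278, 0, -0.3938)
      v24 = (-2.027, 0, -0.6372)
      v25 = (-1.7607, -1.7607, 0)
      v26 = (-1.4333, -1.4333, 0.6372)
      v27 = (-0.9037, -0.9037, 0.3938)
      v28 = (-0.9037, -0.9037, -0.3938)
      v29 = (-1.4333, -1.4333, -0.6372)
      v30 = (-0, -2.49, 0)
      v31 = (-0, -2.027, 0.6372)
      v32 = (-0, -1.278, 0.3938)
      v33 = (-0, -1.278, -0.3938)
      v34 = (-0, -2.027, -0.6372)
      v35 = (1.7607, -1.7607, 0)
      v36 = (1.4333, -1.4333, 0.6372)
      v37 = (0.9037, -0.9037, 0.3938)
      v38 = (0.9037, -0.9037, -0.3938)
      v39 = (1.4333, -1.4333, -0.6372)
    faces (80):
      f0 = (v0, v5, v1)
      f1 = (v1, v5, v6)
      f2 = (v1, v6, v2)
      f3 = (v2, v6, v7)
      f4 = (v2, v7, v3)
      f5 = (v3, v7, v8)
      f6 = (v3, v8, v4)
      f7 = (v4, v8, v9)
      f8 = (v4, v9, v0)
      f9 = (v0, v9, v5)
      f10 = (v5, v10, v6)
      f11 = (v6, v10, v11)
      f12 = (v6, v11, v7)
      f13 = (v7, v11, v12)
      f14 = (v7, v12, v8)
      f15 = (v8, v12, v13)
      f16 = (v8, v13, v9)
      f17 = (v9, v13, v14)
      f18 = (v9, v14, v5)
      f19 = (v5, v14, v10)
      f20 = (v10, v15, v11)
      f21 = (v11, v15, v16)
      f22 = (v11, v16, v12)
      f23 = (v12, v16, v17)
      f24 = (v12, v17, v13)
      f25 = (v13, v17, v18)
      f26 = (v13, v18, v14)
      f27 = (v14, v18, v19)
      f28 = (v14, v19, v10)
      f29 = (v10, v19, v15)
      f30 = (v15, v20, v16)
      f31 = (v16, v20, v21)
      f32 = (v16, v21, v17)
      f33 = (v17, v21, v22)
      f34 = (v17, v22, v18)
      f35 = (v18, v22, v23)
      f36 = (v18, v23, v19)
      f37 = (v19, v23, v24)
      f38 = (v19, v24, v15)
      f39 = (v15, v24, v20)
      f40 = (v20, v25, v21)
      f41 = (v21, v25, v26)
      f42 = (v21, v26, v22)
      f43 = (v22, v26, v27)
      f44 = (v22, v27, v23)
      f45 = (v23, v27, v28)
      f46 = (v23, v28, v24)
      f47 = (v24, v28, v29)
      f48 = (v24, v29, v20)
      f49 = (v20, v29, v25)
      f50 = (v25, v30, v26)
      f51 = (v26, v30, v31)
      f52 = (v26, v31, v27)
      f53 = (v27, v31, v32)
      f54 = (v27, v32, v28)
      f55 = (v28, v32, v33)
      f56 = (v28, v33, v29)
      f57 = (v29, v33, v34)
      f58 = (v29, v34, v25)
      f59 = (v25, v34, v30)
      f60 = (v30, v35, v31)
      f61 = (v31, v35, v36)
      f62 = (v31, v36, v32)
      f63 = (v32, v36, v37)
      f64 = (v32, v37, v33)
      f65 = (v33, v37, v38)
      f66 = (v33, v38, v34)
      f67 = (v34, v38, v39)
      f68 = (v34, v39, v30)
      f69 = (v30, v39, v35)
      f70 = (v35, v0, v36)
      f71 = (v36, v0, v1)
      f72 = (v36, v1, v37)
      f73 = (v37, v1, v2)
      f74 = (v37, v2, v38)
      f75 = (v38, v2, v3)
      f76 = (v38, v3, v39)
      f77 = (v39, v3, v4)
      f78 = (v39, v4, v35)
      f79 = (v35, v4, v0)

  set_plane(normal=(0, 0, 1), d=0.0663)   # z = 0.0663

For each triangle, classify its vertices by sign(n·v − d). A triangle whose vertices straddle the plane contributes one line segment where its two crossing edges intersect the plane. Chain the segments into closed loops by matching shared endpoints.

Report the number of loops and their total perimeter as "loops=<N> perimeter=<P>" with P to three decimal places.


Straddling triangles (32 of 80):
  (v0,v5,v1) [--+] → (1.78841, 1.5775, 0.0663)–(2.44183, 0, 0.0663)  len=1.7075
  (v1,v5,v6) [+-+] → (1.78841, 1.5775, 0.0663)–(1.72663, 1.72663, 0.0663)  len=0.1614
  (v2,v7,v3) [++-] → (1.05934, 0.527923, 0.0663)–(1.278, 0, 0.0663)  len=0.5714
  (v3,v7,v8) [-+-] → (1.05934, 0.527923, 0.0663)–(0.9037, 0.9037, 0.0663)  len=0.4067
  (v5,v10,v6) [--+] → (0.149133, 2.38005, 0.0663)–(1.72663, 1.72663, 0.0663)  len=1.7075
  (v6,v10,v11) [+-+] → (0.149133, 2.38005, 0.0663)–(0, 2.44183, 0.0663)  len=0.1614
  (v7,v12,v8) [++-] → (0.375777, 1.12236, 0.0663)–(0.9037, 0.9037, 0.0663)  len=0.5714
  (v8,v12,v13) [-+-] → (0.375777, 1.12236, 0.0663)–(0, 1.278, 0.0663)  len=0.4067
  (v10,v15,v11) [--+] → (-1.5775, 1.78841, 0.0663)–(0, 2.44183, 0.0663)  len=1.7075
  (v11,v15,v16) [+-+] → (-1.5775, 1.78841, 0.0663)–(-1.72663, 1.72663, 0.0663)  len=0.1614
  (v12,v17,v13) [++-] → (-0.527923, 1.05934, 0.0663)–(0, 1.278, 0.0663)  len=0.5714
  (v13,v17,v18) [-+-] → (-0.527923, 1.05934, 0.0663)–(-0.9037, 0.9037, 0.0663)  len=0.4067
  (v15,v20,v16) [--+] → (-2.38005, 0.149133, 0.0663)–(-1.72663, 1.72663, 0.0663)  len=1.7075
  (v16,v20,v21) [+-+] → (-2.38005, 0.149133, 0.0663)–(-2.44183, 0, 0.0663)  len=0.1614
  (v17,v22,v18) [++-] → (-1.12236, 0.375777, 0.0663)–(-0.9037, 0.9037, 0.0663)  len=0.5714
  (v18,v22,v23) [-+-] → (-1.12236, 0.375777, 0.0663)–(-1.278, 0, 0.0663)  len=0.4067
  (v20,v25,v21) [--+] → (-1.78841, -1.5775, 0.0663)–(-2.44183, 0, 0.0663)  len=1.7075
  (v21,v25,v26) [+-+] → (-1.78841, -1.5775, 0.0663)–(-1.72663, -1.72663, 0.0663)  len=0.1614
  (v22,v27,v23) [++-] → (-1.05934, -0.527923, 0.0663)–(-1.278, 0, 0.0663)  len=0.5714
  (v23,v27,v28) [-+-] → (-1.05934, -0.527923, 0.0663)–(-0.9037, -0.9037, 0.0663)  len=0.4067
  (v25,v30,v26) [--+] → (-0.149133, -2.38005, 0.0663)–(-1.72663, -1.72663, 0.0663)  len=1.7075
  (v26,v30,v31) [+-+] → (-0.149133, -2.38005, 0.0663)–(0, -2.44183, 0.0663)  len=0.1614
  (v27,v32,v28) [++-] → (-0.375777, -1.12236, 0.0663)–(-0.9037, -0.9037, 0.0663)  len=0.5714
  (v28,v32,v33) [-+-] → (-0.375777, -1.12236, 0.0663)–(0, -1.278, 0.0663)  len=0.4067
  (v30,v35,v31) [--+] → (1.5775, -1.78841, 0.0663)–(0, -2.44183, 0.0663)  len=1.7075
  (v31,v35,v36) [+-+] → (1.5775, -1.78841, 0.0663)–(1.72663, -1.72663, 0.0663)  len=0.1614
  (v32,v37,v33) [++-] → (0.527923, -1.05934, 0.0663)–(0, -1.278, 0.0663)  len=0.5714
  (v33,v37,v38) [-+-] → (0.527923, -1.05934, 0.0663)–(0.9037, -0.9037, 0.0663)  len=0.4067
  (v35,v0,v36) [--+] → (2.38005, -0.149133, 0.0663)–(1.72663, -1.72663, 0.0663)  len=1.7075
  (v36,v0,v1) [+-+] → (2.38005, -0.149133, 0.0663)–(2.44183, 0, 0.0663)  len=0.1614
  (v37,v2,v38) [++-] → (1.12236, -0.375777, 0.0663)–(0.9037, -0.9037, 0.0663)  len=0.5714
  (v38,v2,v3) [-+-] → (1.12236, -0.375777, 0.0663)–(1.278, 0, 0.0663)  len=0.4067

Chained into 2 loop(s):
  loop 1: 16 segments, perimeter = 14.9512
  loop 2: 16 segments, perimeter = 7.8252
Total perimeter = 22.776

loops=2 perimeter=22.776


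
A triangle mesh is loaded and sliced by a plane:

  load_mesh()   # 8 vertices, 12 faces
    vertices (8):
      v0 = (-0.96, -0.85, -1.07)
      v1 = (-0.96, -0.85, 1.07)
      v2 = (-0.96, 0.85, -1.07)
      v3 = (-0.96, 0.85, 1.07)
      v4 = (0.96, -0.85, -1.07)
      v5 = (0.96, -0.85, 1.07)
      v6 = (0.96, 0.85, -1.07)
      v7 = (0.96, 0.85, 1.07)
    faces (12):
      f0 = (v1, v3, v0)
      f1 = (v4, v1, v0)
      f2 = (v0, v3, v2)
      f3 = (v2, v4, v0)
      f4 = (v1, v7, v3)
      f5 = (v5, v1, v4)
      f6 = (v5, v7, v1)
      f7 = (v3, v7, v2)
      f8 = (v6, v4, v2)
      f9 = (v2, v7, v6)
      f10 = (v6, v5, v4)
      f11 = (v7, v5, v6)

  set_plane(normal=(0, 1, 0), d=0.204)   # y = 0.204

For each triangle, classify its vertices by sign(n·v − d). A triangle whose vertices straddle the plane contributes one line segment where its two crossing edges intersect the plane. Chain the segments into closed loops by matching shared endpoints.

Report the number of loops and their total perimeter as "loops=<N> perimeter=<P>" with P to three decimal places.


loops=1 perimeter=8.120

Straddling triangles (8 of 12):
  (v1,v3,v0) [-+-] → (-0.96, 0.204, 1.07)–(-0.96, 0.204, 0.2568)  len=0.8132
  (v0,v3,v2) [-++] → (-0.96, 0.204, 0.2568)–(-0.96, 0.204, -1.07)  len=1.3268
  (v2,v4,v0) [+--] → (-0.2304, 0.204, -1.07)–(-0.96, 0.204, -1.07)  len=0.7296
  (v1,v7,v3) [-++] → (0.2304, 0.204, 1.07)–(-0.96, 0.204, 1.07)  len=1.1904
  (v5,v7,v1) [-+-] → (0.96, 0.204, 1.07)–(0.2304, 0.204, 1.07)  len=0.7296
  (v6,v4,v2) [+-+] → (0.96, 0.204, -1.07)–(-0.2304, 0.204, -1.07)  len=1.1904
  (v6,v5,v4) [+--] → (0.96, 0.204, -0.2568)–(0.96, 0.204, -1.07)  len=0.8132
  (v7,v5,v6) [+-+] → (0.96, 0.204, 1.07)–(0.96, 0.204, -0.2568)  len=1.3268

Chained into 1 loop(s):
  loop 1: 8 segments, perimeter = 8.1200
Total perimeter = 8.120


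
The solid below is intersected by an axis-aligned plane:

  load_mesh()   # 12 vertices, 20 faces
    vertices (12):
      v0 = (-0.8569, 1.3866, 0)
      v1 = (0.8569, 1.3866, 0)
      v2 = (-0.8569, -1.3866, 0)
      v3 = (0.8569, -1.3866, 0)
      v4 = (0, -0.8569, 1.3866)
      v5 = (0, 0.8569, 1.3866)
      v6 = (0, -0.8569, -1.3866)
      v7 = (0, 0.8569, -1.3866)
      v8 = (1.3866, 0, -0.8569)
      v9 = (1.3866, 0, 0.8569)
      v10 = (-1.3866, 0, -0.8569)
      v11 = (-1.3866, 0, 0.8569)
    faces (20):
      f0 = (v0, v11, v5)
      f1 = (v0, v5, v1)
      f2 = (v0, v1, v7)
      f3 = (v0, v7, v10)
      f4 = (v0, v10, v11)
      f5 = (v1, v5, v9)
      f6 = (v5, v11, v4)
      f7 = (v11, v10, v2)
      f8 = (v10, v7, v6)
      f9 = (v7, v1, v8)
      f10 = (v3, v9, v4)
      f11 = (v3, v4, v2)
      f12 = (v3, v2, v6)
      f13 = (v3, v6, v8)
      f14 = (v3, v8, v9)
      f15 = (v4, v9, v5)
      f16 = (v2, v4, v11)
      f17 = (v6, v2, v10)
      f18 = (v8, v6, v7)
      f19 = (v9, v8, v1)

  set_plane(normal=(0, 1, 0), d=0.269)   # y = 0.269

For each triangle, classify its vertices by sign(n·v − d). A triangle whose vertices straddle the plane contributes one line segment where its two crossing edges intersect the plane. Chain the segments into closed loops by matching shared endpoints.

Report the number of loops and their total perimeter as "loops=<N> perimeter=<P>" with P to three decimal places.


loops=1 perimeter=8.717

Straddling triangles (10 of 20):
  (v0,v11,v5) [+-+] → (-1.28384, 0.269, 0.690662)–(-0.951315, 0.269, 1.02318)  len=0.4703
  (v0,v7,v10) [++-] → (-0.951315, 0.269, -1.02318)–(-1.28384, 0.269, -0.690662)  len=0.4703
  (v0,v10,v11) [+--] → (-1.28384, 0.269, -0.690662)–(-1.28384, 0.269, 0.690662)  len=1.3813
  (v1,v5,v9) [++-] → (0.951315, 0.269, 1.02318)–(1.28384, 0.269, 0.690662)  len=0.4703
  (v5,v11,v4) [+--] → (-0.951315, 0.269, 1.02318)–(0, 0.269, 1.3866)  len=1.0184
  (v10,v7,v6) [-+-] → (-0.951315, 0.269, -1.02318)–(0, 0.269, -1.3866)  len=1.0184
  (v7,v1,v8) [++-] → (1.28384, 0.269, -0.690662)–(0.951315, 0.269, -1.02318)  len=0.4703
  (v4,v9,v5) [--+] → (0.951315, 0.269, 1.02318)–(0, 0.269, 1.3866)  len=1.0184
  (v8,v6,v7) [--+] → (0, 0.269, -1.3866)–(0.951315, 0.269, -1.02318)  len=1.0184
  (v9,v8,v1) [--+] → (1.28384, 0.269, -0.690662)–(1.28384, 0.269, 0.690662)  len=1.3813

Chained into 1 loop(s):
  loop 1: 10 segments, perimeter = 8.7171
Total perimeter = 8.717


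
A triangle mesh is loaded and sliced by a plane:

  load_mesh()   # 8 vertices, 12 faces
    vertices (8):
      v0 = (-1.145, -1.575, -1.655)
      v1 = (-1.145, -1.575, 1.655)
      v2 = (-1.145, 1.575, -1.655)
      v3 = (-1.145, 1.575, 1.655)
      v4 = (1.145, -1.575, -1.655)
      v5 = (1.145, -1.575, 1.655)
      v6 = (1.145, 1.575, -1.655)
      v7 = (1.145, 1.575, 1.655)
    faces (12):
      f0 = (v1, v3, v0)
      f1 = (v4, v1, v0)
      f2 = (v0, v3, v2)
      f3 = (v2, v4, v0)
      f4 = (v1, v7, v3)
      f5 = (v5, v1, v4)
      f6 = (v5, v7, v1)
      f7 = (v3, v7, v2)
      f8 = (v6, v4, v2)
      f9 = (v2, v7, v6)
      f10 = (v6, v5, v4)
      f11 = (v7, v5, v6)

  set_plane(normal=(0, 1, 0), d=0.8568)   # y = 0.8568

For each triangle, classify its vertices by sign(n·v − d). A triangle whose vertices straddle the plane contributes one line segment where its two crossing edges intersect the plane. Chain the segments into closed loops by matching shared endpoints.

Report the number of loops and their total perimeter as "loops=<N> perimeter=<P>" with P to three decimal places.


loops=1 perimeter=11.200

Straddling triangles (8 of 12):
  (v1,v3,v0) [-+-] → (-1.145, 0.8568, 1.655)–(-1.145, 0.8568, 0.90032)  len=0.7547
  (v0,v3,v2) [-++] → (-1.145, 0.8568, 0.90032)–(-1.145, 0.8568, -1.655)  len=2.5553
  (v2,v4,v0) [+--] → (-0.62288, 0.8568, -1.655)–(-1.145, 0.8568, -1.655)  len=0.5221
  (v1,v7,v3) [-++] → (0.62288, 0.8568, 1.655)–(-1.145, 0.8568, 1.655)  len=1.7679
  (v5,v7,v1) [-+-] → (1.145, 0.8568, 1.655)–(0.62288, 0.8568, 1.655)  len=0.5221
  (v6,v4,v2) [+-+] → (1.145, 0.8568, -1.655)–(-0.62288, 0.8568, -1.655)  len=1.7679
  (v6,v5,v4) [+--] → (1.145, 0.8568, -0.90032)–(1.145, 0.8568, -1.655)  len=0.7547
  (v7,v5,v6) [+-+] → (1.145, 0.8568, 1.655)–(1.145, 0.8568, -0.90032)  len=2.5553

Chained into 1 loop(s):
  loop 1: 8 segments, perimeter = 11.2000
Total perimeter = 11.200


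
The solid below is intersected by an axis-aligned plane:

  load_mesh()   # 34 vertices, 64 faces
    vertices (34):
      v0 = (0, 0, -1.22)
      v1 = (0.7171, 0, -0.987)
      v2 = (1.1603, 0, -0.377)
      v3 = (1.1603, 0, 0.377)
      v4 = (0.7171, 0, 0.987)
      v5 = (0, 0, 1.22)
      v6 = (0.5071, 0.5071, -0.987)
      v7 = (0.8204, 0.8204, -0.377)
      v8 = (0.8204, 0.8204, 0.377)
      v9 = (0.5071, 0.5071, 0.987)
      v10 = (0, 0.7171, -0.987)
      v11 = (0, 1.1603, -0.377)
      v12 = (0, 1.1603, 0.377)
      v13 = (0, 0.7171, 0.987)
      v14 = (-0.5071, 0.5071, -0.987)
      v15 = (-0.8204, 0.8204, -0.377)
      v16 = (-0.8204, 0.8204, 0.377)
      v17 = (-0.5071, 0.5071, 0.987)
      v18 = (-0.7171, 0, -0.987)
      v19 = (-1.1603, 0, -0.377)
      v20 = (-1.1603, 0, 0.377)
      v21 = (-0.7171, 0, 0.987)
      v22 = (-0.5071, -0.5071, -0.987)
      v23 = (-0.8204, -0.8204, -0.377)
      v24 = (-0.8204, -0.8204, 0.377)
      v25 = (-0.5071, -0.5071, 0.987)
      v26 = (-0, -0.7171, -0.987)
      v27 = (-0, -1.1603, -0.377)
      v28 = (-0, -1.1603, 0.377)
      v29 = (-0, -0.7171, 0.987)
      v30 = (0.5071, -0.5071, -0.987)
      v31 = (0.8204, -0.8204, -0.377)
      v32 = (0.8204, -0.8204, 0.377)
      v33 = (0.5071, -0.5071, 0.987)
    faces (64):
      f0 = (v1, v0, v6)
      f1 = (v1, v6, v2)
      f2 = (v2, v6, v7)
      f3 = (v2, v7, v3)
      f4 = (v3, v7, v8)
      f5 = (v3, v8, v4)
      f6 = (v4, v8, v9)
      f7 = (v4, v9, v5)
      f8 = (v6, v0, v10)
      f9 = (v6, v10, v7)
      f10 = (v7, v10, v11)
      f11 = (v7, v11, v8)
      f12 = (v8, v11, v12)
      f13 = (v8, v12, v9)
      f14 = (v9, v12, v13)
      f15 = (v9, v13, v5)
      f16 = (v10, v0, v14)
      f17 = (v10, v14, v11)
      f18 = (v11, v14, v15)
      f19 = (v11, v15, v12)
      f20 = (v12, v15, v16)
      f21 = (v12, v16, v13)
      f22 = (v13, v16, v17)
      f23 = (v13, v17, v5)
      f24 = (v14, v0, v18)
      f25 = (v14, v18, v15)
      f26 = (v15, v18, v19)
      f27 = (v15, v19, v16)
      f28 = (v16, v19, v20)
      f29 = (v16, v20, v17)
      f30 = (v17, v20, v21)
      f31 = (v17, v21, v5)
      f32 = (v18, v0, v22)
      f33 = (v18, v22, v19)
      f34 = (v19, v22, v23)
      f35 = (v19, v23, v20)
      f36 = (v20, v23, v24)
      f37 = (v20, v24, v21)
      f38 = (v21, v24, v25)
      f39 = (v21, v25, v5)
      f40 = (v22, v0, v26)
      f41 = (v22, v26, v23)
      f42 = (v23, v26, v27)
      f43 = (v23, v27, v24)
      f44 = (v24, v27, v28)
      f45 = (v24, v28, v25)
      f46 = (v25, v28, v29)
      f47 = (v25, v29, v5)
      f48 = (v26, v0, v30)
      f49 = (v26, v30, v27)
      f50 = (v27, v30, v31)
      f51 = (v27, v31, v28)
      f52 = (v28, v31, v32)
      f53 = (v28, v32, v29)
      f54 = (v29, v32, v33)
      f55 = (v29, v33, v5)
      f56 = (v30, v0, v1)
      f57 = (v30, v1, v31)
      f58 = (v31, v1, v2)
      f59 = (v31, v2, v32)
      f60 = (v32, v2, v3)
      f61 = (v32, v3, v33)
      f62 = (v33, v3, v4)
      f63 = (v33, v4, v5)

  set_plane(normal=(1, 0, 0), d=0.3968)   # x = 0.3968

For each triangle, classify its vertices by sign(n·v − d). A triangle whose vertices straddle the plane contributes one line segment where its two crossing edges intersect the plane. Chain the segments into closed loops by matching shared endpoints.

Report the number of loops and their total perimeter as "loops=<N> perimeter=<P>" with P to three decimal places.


loops=1 perimeter=6.781

Straddling triangles (20 of 64):
  (v1,v0,v6) [+-+] → (0.3968, 0, -1.09107)–(0.3968, 0.3968, -1.03768)  len=0.4004
  (v4,v9,v5) [++-] → (0.3968, 0.3968, 1.03768)–(0.3968, 0, 1.09107)  len=0.4004
  (v6,v0,v10) [+--] → (0.3968, 0.3968, -1.03768)–(0.3968, 0.552777, -0.987)  len=0.1640
  (v6,v10,v7) [+-+] → (0.3968, 0.552777, -0.987)–(0.3968, 0.767063, -0.691963)  len=0.3646
  (v7,v10,v11) [+--] → (0.3968, 0.767063, -0.691963)–(0.3968, 0.995902, -0.377)  len=0.3893
  (v7,v11,v8) [+-+] → (0.3968, 0.995902, -0.377)–(0.3968, 0.995902, -0.0123155)  len=0.3647
  (v8,v11,v12) [+--] → (0.3968, 0.995902, -0.0123155)–(0.3968, 0.995902, 0.377)  len=0.3893
  (v8,v12,v9) [+-+] → (0.3968, 0.995902, 0.377)–(0.3968, 0.649178, 0.854318)  len=0.5900
  (v9,v12,v13) [+--] → (0.3968, 0.649178, 0.854318)–(0.3968, 0.552777, 0.987)  len=0.1640
  (v9,v13,v5) [+--] → (0.3968, 0.552777, 0.987)–(0.3968, 0.3968, 1.03768)  len=0.1640
  (v26,v0,v30) [--+] → (0.3968, -0.3968, -1.03768)–(0.3968, -0.552777, -0.987)  len=0.1640
  (v26,v30,v27) [-+-] → (0.3968, -0.552777, -0.987)–(0.3968, -0.649178, -0.854318)  len=0.1640
  (v27,v30,v31) [-++] → (0.3968, -0.649178, -0.854318)–(0.3968, -0.995902, -0.377)  len=0.5900
  (v27,v31,v28) [-+-] → (0.3968, -0.995902, -0.377)–(0.3968, -0.995902, 0.0123155)  len=0.3893
  (v28,v31,v32) [-++] → (0.3968, -0.995902, 0.0123155)–(0.3968, -0.995902, 0.377)  len=0.3647
  (v28,v32,v29) [-+-] → (0.3968, -0.995902, 0.377)–(0.3968, -0.767063, 0.691963)  len=0.3893
  (v29,v32,v33) [-++] → (0.3968, -0.767063, 0.691963)–(0.3968, -0.552777, 0.987)  len=0.3646
  (v29,v33,v5) [-+-] → (0.3968, -0.552777, 0.987)–(0.3968, -0.3968, 1.03768)  len=0.1640
  (v30,v0,v1) [+-+] → (0.3968, -0.3968, -1.03768)–(0.3968, 0, -1.09107)  len=0.4004
  (v33,v4,v5) [++-] → (0.3968, 0, 1.09107)–(0.3968, -0.3968, 1.03768)  len=0.4004

Chained into 1 loop(s):
  loop 1: 20 segments, perimeter = 6.7814
Total perimeter = 6.781


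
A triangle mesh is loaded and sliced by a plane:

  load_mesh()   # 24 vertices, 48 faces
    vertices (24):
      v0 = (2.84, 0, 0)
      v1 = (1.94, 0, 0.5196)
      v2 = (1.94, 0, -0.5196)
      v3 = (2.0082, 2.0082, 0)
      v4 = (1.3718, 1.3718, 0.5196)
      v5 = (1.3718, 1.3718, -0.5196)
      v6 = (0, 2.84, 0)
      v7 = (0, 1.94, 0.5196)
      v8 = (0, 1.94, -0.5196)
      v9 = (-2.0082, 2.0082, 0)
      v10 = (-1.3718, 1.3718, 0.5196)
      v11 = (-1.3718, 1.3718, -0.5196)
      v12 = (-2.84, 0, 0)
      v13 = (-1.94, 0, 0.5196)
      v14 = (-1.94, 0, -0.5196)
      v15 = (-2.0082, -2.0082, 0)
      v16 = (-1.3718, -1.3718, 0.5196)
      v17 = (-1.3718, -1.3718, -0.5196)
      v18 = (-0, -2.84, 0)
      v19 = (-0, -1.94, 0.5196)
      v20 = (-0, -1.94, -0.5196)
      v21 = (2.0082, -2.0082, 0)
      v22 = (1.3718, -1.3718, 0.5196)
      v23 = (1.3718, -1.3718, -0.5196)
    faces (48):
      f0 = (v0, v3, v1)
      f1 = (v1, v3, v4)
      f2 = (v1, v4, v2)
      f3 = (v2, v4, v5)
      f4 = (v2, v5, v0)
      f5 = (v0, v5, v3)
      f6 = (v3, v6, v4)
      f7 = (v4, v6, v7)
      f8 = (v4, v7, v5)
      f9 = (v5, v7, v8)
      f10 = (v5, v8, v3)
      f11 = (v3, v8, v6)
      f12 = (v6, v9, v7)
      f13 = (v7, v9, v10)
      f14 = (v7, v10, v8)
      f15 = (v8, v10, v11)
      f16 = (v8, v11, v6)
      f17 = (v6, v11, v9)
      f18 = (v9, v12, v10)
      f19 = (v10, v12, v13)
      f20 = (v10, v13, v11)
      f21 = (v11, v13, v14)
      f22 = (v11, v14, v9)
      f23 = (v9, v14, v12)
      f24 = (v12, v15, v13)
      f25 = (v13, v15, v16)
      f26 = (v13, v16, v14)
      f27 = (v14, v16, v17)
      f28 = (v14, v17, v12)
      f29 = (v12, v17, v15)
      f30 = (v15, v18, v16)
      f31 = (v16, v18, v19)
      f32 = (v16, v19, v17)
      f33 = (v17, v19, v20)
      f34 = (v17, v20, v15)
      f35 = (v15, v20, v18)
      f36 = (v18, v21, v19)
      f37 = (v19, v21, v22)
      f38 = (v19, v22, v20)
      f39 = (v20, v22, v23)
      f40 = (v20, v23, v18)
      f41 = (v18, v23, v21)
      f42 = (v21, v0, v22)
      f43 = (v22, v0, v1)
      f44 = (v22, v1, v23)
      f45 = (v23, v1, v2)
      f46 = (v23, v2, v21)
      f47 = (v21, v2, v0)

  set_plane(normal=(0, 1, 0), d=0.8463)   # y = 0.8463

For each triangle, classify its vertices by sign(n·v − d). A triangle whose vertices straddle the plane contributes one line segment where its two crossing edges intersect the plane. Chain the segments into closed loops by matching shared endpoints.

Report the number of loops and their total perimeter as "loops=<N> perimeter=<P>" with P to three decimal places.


loops=2 perimeter=6.235

Straddling triangles (12 of 48):
  (v0,v3,v1) [-+-] → (2.48946, 0.8463, 0)–(1.96874, 0.8463, 0.300629)  len=0.6013
  (v1,v3,v4) [-++] → (1.96874, 0.8463, 0.300629)–(1.58946, 0.8463, 0.5196)  len=0.4380
  (v1,v4,v2) [-+-] → (1.58946, 0.8463, 0.5196)–(1.58946, 0.8463, 0.12151)  len=0.3981
  (v2,v4,v5) [-++] → (1.58946, 0.8463, 0.12151)–(1.58946, 0.8463, -0.5196)  len=0.6411
  (v2,v5,v0) [-+-] → (1.58946, 0.8463, -0.5196)–(1.93423, 0.8463, -0.320555)  len=0.3981
  (v0,v5,v3) [-++] → (1.93423, 0.8463, -0.320555)–(2.48946, 0.8463, 0)  len=0.6411
  (v9,v12,v10) [+-+] → (-2.48946, 0.8463, 0)–(-1.93423, 0.8463, 0.320555)  len=0.6411
  (v10,v12,v13) [+--] → (-1.93423, 0.8463, 0.320555)–(-1.58946, 0.8463, 0.5196)  len=0.3981
  (v10,v13,v11) [+-+] → (-1.58946, 0.8463, 0.5196)–(-1.58946, 0.8463, -0.12151)  len=0.6411
  (v11,v13,v14) [+--] → (-1.58946, 0.8463, -0.12151)–(-1.58946, 0.8463, -0.5196)  len=0.3981
  (v11,v14,v9) [+-+] → (-1.58946, 0.8463, -0.5196)–(-1.96874, 0.8463, -0.300629)  len=0.4380
  (v9,v14,v12) [+--] → (-1.96874, 0.8463, -0.300629)–(-2.48946, 0.8463, 0)  len=0.6013

Chained into 2 loop(s):
  loop 1: 6 segments, perimeter = 3.1176
  loop 2: 6 segments, perimeter = 3.1176
Total perimeter = 6.235


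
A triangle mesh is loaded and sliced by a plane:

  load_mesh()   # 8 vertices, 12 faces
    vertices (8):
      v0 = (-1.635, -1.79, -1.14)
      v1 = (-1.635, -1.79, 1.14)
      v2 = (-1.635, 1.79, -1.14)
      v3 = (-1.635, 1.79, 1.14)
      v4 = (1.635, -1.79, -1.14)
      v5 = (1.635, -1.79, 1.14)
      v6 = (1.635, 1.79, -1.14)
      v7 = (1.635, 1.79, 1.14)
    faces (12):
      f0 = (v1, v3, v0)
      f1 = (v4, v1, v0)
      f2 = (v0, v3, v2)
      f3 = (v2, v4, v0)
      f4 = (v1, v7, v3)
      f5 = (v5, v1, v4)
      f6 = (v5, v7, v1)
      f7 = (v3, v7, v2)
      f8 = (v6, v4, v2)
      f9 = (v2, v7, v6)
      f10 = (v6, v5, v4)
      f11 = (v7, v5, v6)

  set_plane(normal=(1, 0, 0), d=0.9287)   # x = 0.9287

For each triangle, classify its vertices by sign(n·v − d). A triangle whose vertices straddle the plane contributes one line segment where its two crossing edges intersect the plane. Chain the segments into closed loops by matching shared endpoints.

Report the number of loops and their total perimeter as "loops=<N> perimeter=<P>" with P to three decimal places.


Straddling triangles (8 of 12):
  (v4,v1,v0) [+--] → (0.9287, -1.79, -0.647534)–(0.9287, -1.79, -1.14)  len=0.4925
  (v2,v4,v0) [-+-] → (0.9287, -1.01674, -1.14)–(0.9287, -1.79, -1.14)  len=0.7733
  (v1,v7,v3) [-+-] → (0.9287, 1.01674, 1.14)–(0.9287, 1.79, 1.14)  len=0.7733
  (v5,v1,v4) [+-+] → (0.9287, -1.79, 1.14)–(0.9287, -1.79, -0.647534)  len=1.7875
  (v5,v7,v1) [++-] → (0.9287, 1.01674, 1.14)–(0.9287, -1.79, 1.14)  len=2.8067
  (v3,v7,v2) [-+-] → (0.9287, 1.79, 1.14)–(0.9287, 1.79, 0.647534)  len=0.4925
  (v6,v4,v2) [++-] → (0.9287, -1.01674, -1.14)–(0.9287, 1.79, -1.14)  len=2.8067
  (v2,v7,v6) [-++] → (0.9287, 1.79, 0.647534)–(0.9287, 1.79, -1.14)  len=1.7875

Chained into 1 loop(s):
  loop 1: 8 segments, perimeter = 11.7200
Total perimeter = 11.720

loops=1 perimeter=11.720


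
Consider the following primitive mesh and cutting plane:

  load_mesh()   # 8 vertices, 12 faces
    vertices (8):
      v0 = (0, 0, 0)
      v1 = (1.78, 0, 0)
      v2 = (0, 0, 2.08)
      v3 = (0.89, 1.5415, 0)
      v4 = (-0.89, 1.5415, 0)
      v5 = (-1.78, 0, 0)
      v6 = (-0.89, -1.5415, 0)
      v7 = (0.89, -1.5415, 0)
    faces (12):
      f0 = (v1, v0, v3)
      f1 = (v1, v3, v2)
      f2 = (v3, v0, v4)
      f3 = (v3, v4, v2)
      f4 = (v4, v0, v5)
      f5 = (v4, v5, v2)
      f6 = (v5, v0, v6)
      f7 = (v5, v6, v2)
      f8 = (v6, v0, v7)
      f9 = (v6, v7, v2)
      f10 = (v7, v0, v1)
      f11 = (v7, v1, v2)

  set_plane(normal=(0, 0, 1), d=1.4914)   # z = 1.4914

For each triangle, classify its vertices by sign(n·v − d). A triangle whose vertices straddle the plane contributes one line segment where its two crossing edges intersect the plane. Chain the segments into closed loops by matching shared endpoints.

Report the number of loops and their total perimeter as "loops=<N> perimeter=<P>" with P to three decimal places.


loops=1 perimeter=3.022

Straddling triangles (6 of 12):
  (v1,v3,v2) [--+] → (0.251853, 0.436215, 1.4914)–(0.503706, 0, 1.4914)  len=0.5037
  (v3,v4,v2) [--+] → (-0.251853, 0.436215, 1.4914)–(0.251853, 0.436215, 1.4914)  len=0.5037
  (v4,v5,v2) [--+] → (-0.503706, 0, 1.4914)–(-0.251853, 0.436215, 1.4914)  len=0.5037
  (v5,v6,v2) [--+] → (-0.251853, -0.436215, 1.4914)–(-0.503706, 0, 1.4914)  len=0.5037
  (v6,v7,v2) [--+] → (0.251853, -0.436215, 1.4914)–(-0.251853, -0.436215, 1.4914)  len=0.5037
  (v7,v1,v2) [--+] → (0.503706, 0, 1.4914)–(0.251853, -0.436215, 1.4914)  len=0.5037

Chained into 1 loop(s):
  loop 1: 6 segments, perimeter = 3.0222
Total perimeter = 3.022


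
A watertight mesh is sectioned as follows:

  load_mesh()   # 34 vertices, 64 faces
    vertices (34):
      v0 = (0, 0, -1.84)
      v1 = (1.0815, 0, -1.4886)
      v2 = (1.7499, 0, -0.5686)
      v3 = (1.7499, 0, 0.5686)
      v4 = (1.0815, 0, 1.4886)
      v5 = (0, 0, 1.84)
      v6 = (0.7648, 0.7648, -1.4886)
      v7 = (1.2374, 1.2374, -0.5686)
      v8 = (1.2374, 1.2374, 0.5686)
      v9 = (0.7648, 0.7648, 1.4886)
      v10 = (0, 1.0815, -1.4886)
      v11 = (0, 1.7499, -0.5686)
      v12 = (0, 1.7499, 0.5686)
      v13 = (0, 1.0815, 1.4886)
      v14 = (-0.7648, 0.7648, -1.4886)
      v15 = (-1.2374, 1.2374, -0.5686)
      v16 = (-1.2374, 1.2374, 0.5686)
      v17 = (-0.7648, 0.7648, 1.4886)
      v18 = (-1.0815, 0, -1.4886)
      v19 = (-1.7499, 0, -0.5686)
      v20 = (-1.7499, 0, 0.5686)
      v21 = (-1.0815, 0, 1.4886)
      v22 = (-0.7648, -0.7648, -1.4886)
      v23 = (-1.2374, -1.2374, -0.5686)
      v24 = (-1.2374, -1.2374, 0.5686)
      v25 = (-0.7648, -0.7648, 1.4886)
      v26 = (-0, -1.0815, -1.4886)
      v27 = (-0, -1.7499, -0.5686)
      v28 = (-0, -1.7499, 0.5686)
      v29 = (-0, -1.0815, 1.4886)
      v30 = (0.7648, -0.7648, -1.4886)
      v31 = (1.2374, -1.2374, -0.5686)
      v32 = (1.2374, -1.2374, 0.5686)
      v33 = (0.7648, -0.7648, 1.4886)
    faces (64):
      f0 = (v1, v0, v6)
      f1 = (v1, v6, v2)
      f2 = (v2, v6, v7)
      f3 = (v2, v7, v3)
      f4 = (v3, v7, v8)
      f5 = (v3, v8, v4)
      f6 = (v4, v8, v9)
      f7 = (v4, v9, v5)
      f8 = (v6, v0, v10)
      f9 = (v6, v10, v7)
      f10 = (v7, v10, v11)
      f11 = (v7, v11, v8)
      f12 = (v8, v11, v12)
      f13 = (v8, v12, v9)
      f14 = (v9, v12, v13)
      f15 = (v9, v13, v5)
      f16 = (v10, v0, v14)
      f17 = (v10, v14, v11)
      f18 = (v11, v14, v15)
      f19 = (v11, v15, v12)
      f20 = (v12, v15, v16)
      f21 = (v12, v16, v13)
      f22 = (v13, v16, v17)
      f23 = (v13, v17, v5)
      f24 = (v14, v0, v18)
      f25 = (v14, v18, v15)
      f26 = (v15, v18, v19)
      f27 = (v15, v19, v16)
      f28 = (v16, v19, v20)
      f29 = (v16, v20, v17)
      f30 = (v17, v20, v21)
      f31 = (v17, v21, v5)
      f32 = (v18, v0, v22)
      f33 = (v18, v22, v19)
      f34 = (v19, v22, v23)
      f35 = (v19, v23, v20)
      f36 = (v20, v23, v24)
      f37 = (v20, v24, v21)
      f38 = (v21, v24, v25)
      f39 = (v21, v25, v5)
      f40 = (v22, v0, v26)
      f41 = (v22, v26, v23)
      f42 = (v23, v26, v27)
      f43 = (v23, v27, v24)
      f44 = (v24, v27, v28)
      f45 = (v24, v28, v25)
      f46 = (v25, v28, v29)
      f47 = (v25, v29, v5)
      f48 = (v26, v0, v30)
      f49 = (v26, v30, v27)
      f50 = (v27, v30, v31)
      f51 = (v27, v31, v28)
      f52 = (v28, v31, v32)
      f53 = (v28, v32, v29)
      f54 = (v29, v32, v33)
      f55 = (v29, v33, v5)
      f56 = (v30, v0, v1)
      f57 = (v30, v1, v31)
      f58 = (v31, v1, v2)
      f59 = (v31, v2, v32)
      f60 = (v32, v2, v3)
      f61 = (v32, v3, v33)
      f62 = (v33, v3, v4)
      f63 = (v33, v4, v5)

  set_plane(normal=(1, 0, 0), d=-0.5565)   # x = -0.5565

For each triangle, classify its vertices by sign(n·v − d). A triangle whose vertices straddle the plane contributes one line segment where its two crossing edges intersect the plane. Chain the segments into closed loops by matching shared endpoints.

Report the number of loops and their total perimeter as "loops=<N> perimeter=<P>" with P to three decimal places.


loops=1 perimeter=10.308

Straddling triangles (20 of 64):
  (v10,v0,v14) [++-] → (-0.5565, 0.5565, -1.58431)–(-0.5565, 0.851056, -1.4886)  len=0.3097
  (v10,v14,v11) [+-+] → (-0.5565, 0.851056, -1.4886)–(-0.5565, 1.0331, -1.23803)  len=0.3097
  (v11,v14,v15) [+--] → (-0.5565, 1.0331, -1.23803)–(-0.5565, 1.51941, -0.5686)  len=0.8274
  (v11,v15,v12) [+-+] → (-0.5565, 1.51941, -0.5686)–(-0.5565, 1.51941, 0.0571633)  len=0.6258
  (v12,v15,v16) [+--] → (-0.5565, 1.51941, 0.0571633)–(-0.5565, 1.51941, 0.5686)  len=0.5114
  (v12,v16,v13) [+-+] → (-0.5565, 1.51941, 0.5686)–(-0.5565, 1.15161, 1.07485)  len=0.6257
  (v13,v16,v17) [+--] → (-0.5565, 1.15161, 1.07485)–(-0.5565, 0.851056, 1.4886)  len=0.5114
  (v13,v17,v5) [+-+] → (-0.5565, 0.851056, 1.4886)–(-0.5565, 0.5565, 1.58431)  len=0.3097
  (v14,v0,v18) [-+-] → (-0.5565, 0.5565, -1.58431)–(-0.5565, 0, -1.65918)  len=0.5615
  (v17,v21,v5) [--+] → (-0.5565, 0, 1.65918)–(-0.5565, 0.5565, 1.58431)  len=0.5615
  (v18,v0,v22) [-+-] → (-0.5565, 0, -1.65918)–(-0.5565, -0.5565, -1.58431)  len=0.5615
  (v21,v25,v5) [--+] → (-0.5565, -0.5565, 1.58431)–(-0.5565, 0, 1.65918)  len=0.5615
  (v22,v0,v26) [-++] → (-0.5565, -0.5565, -1.58431)–(-0.5565, -0.851056, -1.4886)  len=0.3097
  (v22,v26,v23) [-+-] → (-0.5565, -0.851056, -1.4886)–(-0.5565, -1.15161, -1.07485)  len=0.5114
  (v23,v26,v27) [-++] → (-0.5565, -1.15161, -1.07485)–(-0.5565, -1.51941, -0.5686)  len=0.6257
  (v23,v27,v24) [-+-] → (-0.5565, -1.51941, -0.5686)–(-0.5565, -1.51941, -0.0571633)  len=0.5114
  (v24,v27,v28) [-++] → (-0.5565, -1.51941, -0.0571633)–(-0.5565, -1.51941, 0.5686)  len=0.6258
  (v24,v28,v25) [-+-] → (-0.5565, -1.51941, 0.5686)–(-0.5565, -1.0331, 1.23803)  len=0.8274
  (v25,v28,v29) [-++] → (-0.5565, -1.0331, 1.23803)–(-0.5565, -0.851056, 1.4886)  len=0.3097
  (v25,v29,v5) [-++] → (-0.5565, -0.851056, 1.4886)–(-0.5565, -0.5565, 1.58431)  len=0.3097

Chained into 1 loop(s):
  loop 1: 20 segments, perimeter = 10.3079
Total perimeter = 10.308
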